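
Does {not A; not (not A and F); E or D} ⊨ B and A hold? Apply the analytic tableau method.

Initial set: {T not A; T not (not A and F); T (E or D); F (B and A)}.
T not (not A and F): β-rule — branch into F not A  //  F F.
  branch 1 (add F not A):
    × closes — contains both A and not A.
  branch 2 (add F F):
    T (E or D): β-rule — branch into T E  //  T D.
      branch 2.1 (add T E):
        F (B and A): β-rule — branch into F B  //  F A.
          branch 2.1.1 (add F B):
            ○ open, literals {A=false, B=false, E=true, F=false}.
          branch 2.1.2 (add F A):
            ○ open, literals {A=false, E=true, F=false}.
      branch 2.2 (add T D):
        F (B and A): β-rule — branch into F B  //  F A.
          branch 2.2.1 (add F B):
            ○ open, literals {A=false, B=false, D=true, F=false}.
          branch 2.2.2 (add F A):
            ○ open, literals {A=false, D=true, F=false}.
1 branch closed, 4 open.
An open branch gives a countermodel: A=false, B=false, E=true, F=false (unmentioned atoms arbitrary); the premises hold there but the conclusion fails.

No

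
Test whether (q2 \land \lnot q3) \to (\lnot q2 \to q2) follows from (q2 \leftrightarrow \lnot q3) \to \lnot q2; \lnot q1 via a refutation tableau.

Initial set: {T ((q2 \leftrightarrow \lnot q3) \to \lnot q2); T \lnot q1; F ((q2 \land \lnot q3) \to (\lnot q2 \to q2))}.
F ((q2 \land \lnot q3) \to (\lnot q2 \to q2)): α-rule — add T (q2 \land \lnot q3), F (\lnot q2 \to q2).
T (q2 \land \lnot q3): α-rule — add T q2, T \lnot q3.
F (\lnot q2 \to q2): α-rule — add T \lnot q2, F q2.
× closes — contains both q2 and \lnot q2.
All 1 branch closes.
Every branch closed, so the premises entail the conclusion.

Yes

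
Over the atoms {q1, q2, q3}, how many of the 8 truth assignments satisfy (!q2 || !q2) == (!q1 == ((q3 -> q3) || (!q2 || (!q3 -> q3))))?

4

Initial set: {((!q2 || !q2) == (!q1 == ((q3 -> q3) || (!q2 || (!q3 -> q3)))))}.
((!q2 || !q2) == (!q1 == ((q3 -> q3) || (!q2 || (!q3 -> q3))))): β-rule — branch into (!q2 || !q2), (!q1 == ((q3 -> q3) || (!q2 || (!q3 -> q3))))  //  !(!q2 || !q2), !(!q1 == ((q3 -> q3) || (!q2 || (!q3 -> q3)))).
  branch 1 (add (!q2 || !q2), (!q1 == ((q3 -> q3) || (!q2 || (!q3 -> q3))))):
    (!q2 || !q2): β-rule — branch into !q2  //  !q2.
      branch 1.1 (add !q2):
        (!q1 == ((q3 -> q3) || (!q2 || (!q3 -> q3)))): β-rule — branch into !q1, ((q3 -> q3) || (!q2 || (!q3 -> q3)))  //  !!q1, !((q3 -> q3) || (!q2 || (!q3 -> q3))).
          branch 1.1.1 (add !q1, ((q3 -> q3) || (!q2 || (!q3 -> q3)))):
            ((q3 -> q3) || (!q2 || (!q3 -> q3))): β-rule — branch into (q3 -> q3)  //  (!q2 || (!q3 -> q3)).
              branch 1.1.1.1 (add (q3 -> q3)):
                (q3 -> q3): β-rule — branch into !q3  //  q3.
                  branch 1.1.1.1.1 (add !q3):
                    ○ open, literals {q1=F, q2=F, q3=F}.
                  branch 1.1.1.1.2 (add q3):
                    ○ open, literals {q1=F, q2=F, q3=T}.
              branch 1.1.1.2 (add (!q2 || (!q3 -> q3))):
                (!q2 || (!q3 -> q3)): β-rule — branch into !q2  //  (!q3 -> q3).
                  branch 1.1.1.2.1 (add !q2):
                    ○ open, literals {q1=F, q2=F}.
                  branch 1.1.1.2.2 (add (!q3 -> q3)):
                    (!q3 -> q3): β-rule — branch into !!q3  //  q3.
                      branch 1.1.1.2.2.1 (add !!q3):
                        ○ open, literals {q1=F, q2=F, q3=T}.
                      branch 1.1.1.2.2.2 (add q3):
                        ○ open, literals {q1=F, q2=F, q3=T}.
          branch 1.1.2 (add !!q1, !((q3 -> q3) || (!q2 || (!q3 -> q3)))):
            !((q3 -> q3) || (!q2 || (!q3 -> q3))): α-rule — add !(q3 -> q3), !(!q2 || (!q3 -> q3)).
            !(q3 -> q3): α-rule — add q3, !q3.
            × closes — contains both q3 and !q3.
      branch 1.2 (add !q2):
        (!q1 == ((q3 -> q3) || (!q2 || (!q3 -> q3)))): β-rule — branch into !q1, ((q3 -> q3) || (!q2 || (!q3 -> q3)))  //  !!q1, !((q3 -> q3) || (!q2 || (!q3 -> q3))).
          branch 1.2.1 (add !q1, ((q3 -> q3) || (!q2 || (!q3 -> q3)))):
            ((q3 -> q3) || (!q2 || (!q3 -> q3))): β-rule — branch into (q3 -> q3)  //  (!q2 || (!q3 -> q3)).
              branch 1.2.1.1 (add (q3 -> q3)):
                (q3 -> q3): β-rule — branch into !q3  //  q3.
                  branch 1.2.1.1.1 (add !q3):
                    ○ open, literals {q1=F, q2=F, q3=F}.
                  branch 1.2.1.1.2 (add q3):
                    ○ open, literals {q1=F, q2=F, q3=T}.
              branch 1.2.1.2 (add (!q2 || (!q3 -> q3))):
                (!q2 || (!q3 -> q3)): β-rule — branch into !q2  //  (!q3 -> q3).
                  branch 1.2.1.2.1 (add !q2):
                    ○ open, literals {q1=F, q2=F}.
                  branch 1.2.1.2.2 (add (!q3 -> q3)):
                    (!q3 -> q3): β-rule — branch into !!q3  //  q3.
                      branch 1.2.1.2.2.1 (add !!q3):
                        ○ open, literals {q1=F, q2=F, q3=T}.
                      branch 1.2.1.2.2.2 (add q3):
                        ○ open, literals {q1=F, q2=F, q3=T}.
          branch 1.2.2 (add !!q1, !((q3 -> q3) || (!q2 || (!q3 -> q3)))):
            !((q3 -> q3) || (!q2 || (!q3 -> q3))): α-rule — add !(q3 -> q3), !(!q2 || (!q3 -> q3)).
            !(q3 -> q3): α-rule — add q3, !q3.
            × closes — contains both q3 and !q3.
  branch 2 (add !(!q2 || !q2), !(!q1 == ((q3 -> q3) || (!q2 || (!q3 -> q3))))):
    !(!q2 || !q2): α-rule — add !!q2, !!q2.
    !(!q1 == ((q3 -> q3) || (!q2 || (!q3 -> q3)))): β-rule — branch into !q1, !((q3 -> q3) || (!q2 || (!q3 -> q3)))  //  !!q1, ((q3 -> q3) || (!q2 || (!q3 -> q3))).
      branch 2.1 (add !q1, !((q3 -> q3) || (!q2 || (!q3 -> q3)))):
        !((q3 -> q3) || (!q2 || (!q3 -> q3))): α-rule — add !(q3 -> q3), !(!q2 || (!q3 -> q3)).
        !(q3 -> q3): α-rule — add q3, !q3.
        × closes — contains both q3 and !q3.
      branch 2.2 (add !!q1, ((q3 -> q3) || (!q2 || (!q3 -> q3)))):
        ((q3 -> q3) || (!q2 || (!q3 -> q3))): β-rule — branch into (q3 -> q3)  //  (!q2 || (!q3 -> q3)).
          branch 2.2.1 (add (q3 -> q3)):
            (q3 -> q3): β-rule — branch into !q3  //  q3.
              branch 2.2.1.1 (add !q3):
                ○ open, literals {q1=T, q2=T, q3=F}.
              branch 2.2.1.2 (add q3):
                ○ open, literals {q1=T, q2=T, q3=T}.
          branch 2.2.2 (add (!q2 || (!q3 -> q3))):
            (!q2 || (!q3 -> q3)): β-rule — branch into !q2  //  (!q3 -> q3).
              branch 2.2.2.1 (add !q2):
                × closes — contains both q2 and !q2.
              branch 2.2.2.2 (add (!q3 -> q3)):
                (!q3 -> q3): β-rule — branch into !!q3  //  q3.
                  branch 2.2.2.2.1 (add !!q3):
                    ○ open, literals {q1=T, q2=T, q3=T}.
                  branch 2.2.2.2.2 (add q3):
                    ○ open, literals {q1=T, q2=T, q3=T}.
4 branches closed, 14 open.
Each open branch fixes some atoms; the unmentioned ones are free. Counting distinct full assignments: branch {q1=F, q2=F, q3=F} (none free) contributes 1 new; branch {q1=F, q2=F, q3=T} (none free) contributes 1 new; branch {q1=F, q2=F} (q3) contributes 0 new; branch {q1=F, q2=F, q3=T} (none free) contributes 0 new; branch {q1=F, q2=F, q3=T} (none free) contributes 0 new; branch {q1=F, q2=F, q3=F} (none free) contributes 0 new; branch {q1=F, q2=F, q3=T} (none free) contributes 0 new; branch {q1=F, q2=F} (q3) contributes 0 new; branch {q1=F, q2=F, q3=T} (none free) contributes 0 new; branch {q1=F, q2=F, q3=T} (none free) contributes 0 new; branch {q1=T, q2=T, q3=F} (none free) contributes 1 new; branch {q1=T, q2=T, q3=T} (none free) contributes 1 new; branch {q1=T, q2=T, q3=T} (none free) contributes 0 new; branch {q1=T, q2=T, q3=T} (none free) contributes 0 new. Total: 4.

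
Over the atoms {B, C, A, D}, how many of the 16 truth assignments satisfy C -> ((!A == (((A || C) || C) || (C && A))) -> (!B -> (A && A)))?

Initial set: {(C -> ((!A == (((A || C) || C) || (C && A))) -> (!B -> (A && A))))}.
(C -> ((!A == (((A || C) || C) || (C && A))) -> (!B -> (A && A)))): β-rule — branch into !C  //  ((!A == (((A || C) || C) || (C && A))) -> (!B -> (A && A))).
  branch 1 (add !C):
    ○ open, literals {C=false}.
  branch 2 (add ((!A == (((A || C) || C) || (C && A))) -> (!B -> (A && A)))):
    ((!A == (((A || C) || C) || (C && A))) -> (!B -> (A && A))): β-rule — branch into !(!A == (((A || C) || C) || (C && A)))  //  (!B -> (A && A)).
      branch 2.1 (add !(!A == (((A || C) || C) || (C && A)))):
        !(!A == (((A || C) || C) || (C && A))): β-rule — branch into !A, !(((A || C) || C) || (C && A))  //  !!A, (((A || C) || C) || (C && A)).
          branch 2.1.1 (add !A, !(((A || C) || C) || (C && A))):
            !(((A || C) || C) || (C && A)): α-rule — add !((A || C) || C), !(C && A).
            !((A || C) || C): α-rule — add !(A || C), !C.
            !(A || C): α-rule — add !A, !C.
            !(C && A): β-rule — branch into !C  //  !A.
              branch 2.1.1.1 (add !C):
                ○ open, literals {A=false, C=false}.
              branch 2.1.1.2 (add !A):
                ○ open, literals {A=false, C=false}.
          branch 2.1.2 (add !!A, (((A || C) || C) || (C && A))):
            (((A || C) || C) || (C && A)): β-rule — branch into ((A || C) || C)  //  (C && A).
              branch 2.1.2.1 (add ((A || C) || C)):
                ((A || C) || C): β-rule — branch into (A || C)  //  C.
                  branch 2.1.2.1.1 (add (A || C)):
                    (A || C): β-rule — branch into A  //  C.
                      branch 2.1.2.1.1.1 (add A):
                        ○ open, literals {A=true}.
                      branch 2.1.2.1.1.2 (add C):
                        ○ open, literals {A=true, C=true}.
                  branch 2.1.2.1.2 (add C):
                    ○ open, literals {A=true, C=true}.
              branch 2.1.2.2 (add (C && A)):
                (C && A): α-rule — add C, A.
                ○ open, literals {A=true, C=true}.
      branch 2.2 (add (!B -> (A && A))):
        (!B -> (A && A)): β-rule — branch into !!B  //  (A && A).
          branch 2.2.1 (add !!B):
            ○ open, literals {B=true}.
          branch 2.2.2 (add (A && A)):
            (A && A): α-rule — add A, A.
            ○ open, literals {A=true}.
0 branches closed, 9 open.
Each open branch fixes some atoms; the unmentioned ones are free. Counting distinct full assignments: branch {C=false} (B, A, D) contributes 8 new; branch {A=false, C=false} (B, D) contributes 0 new; branch {A=false, C=false} (B, D) contributes 0 new; branch {A=true} (B, C, D) contributes 4 new; branch {A=true, C=true} (B, D) contributes 0 new; branch {A=true, C=true} (B, D) contributes 0 new; branch {A=true, C=true} (B, D) contributes 0 new; branch {B=true} (C, A, D) contributes 2 new; branch {A=true} (B, C, D) contributes 0 new. Total: 14.

14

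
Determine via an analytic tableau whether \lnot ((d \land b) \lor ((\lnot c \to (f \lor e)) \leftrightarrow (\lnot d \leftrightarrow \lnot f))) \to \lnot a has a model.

Initial set: {(\lnot ((d \land b) \lor ((\lnot c \to (f \lor e)) \leftrightarrow (\lnot d \leftrightarrow \lnot f))) \to \lnot a)}.
(\lnot ((d \land b) \lor ((\lnot c \to (f \lor e)) \leftrightarrow (\lnot d \leftrightarrow \lnot f))) \to \lnot a): β-rule — branch into \lnot \lnot ((d \land b) \lor ((\lnot c \to (f \lor e)) \leftrightarrow (\lnot d \leftrightarrow \lnot f)))  //  \lnot a.
  branch 1 (add \lnot \lnot ((d \land b) \lor ((\lnot c \to (f \lor e)) \leftrightarrow (\lnot d \leftrightarrow \lnot f)))):
    \lnot \lnot ((d \land b) \lor ((\lnot c \to (f \lor e)) \leftrightarrow (\lnot d \leftrightarrow \lnot f))): β-rule — branch into (d \land b)  //  ((\lnot c \to (f \lor e)) \leftrightarrow (\lnot d \leftrightarrow \lnot f)).
      branch 1.1 (add (d \land b)):
        (d \land b): α-rule — add d, b.
        ○ open, literals {b=true, d=true}.
      branch 1.2 (add ((\lnot c \to (f \lor e)) \leftrightarrow (\lnot d \leftrightarrow \lnot f))):
        ((\lnot c \to (f \lor e)) \leftrightarrow (\lnot d \leftrightarrow \lnot f)): β-rule — branch into (\lnot c \to (f \lor e)), (\lnot d \leftrightarrow \lnot f)  //  \lnot (\lnot c \to (f \lor e)), \lnot (\lnot d \leftrightarrow \lnot f).
          branch 1.2.1 (add (\lnot c \to (f \lor e)), (\lnot d \leftrightarrow \lnot f)):
            (\lnot c \to (f \lor e)): β-rule — branch into \lnot \lnot c  //  (f \lor e).
              branch 1.2.1.1 (add \lnot \lnot c):
                (\lnot d \leftrightarrow \lnot f): β-rule — branch into \lnot d, \lnot f  //  \lnot \lnot d, \lnot \lnot f.
                  branch 1.2.1.1.1 (add \lnot d, \lnot f):
                    ○ open, literals {c=true, d=false, f=false}.
                  branch 1.2.1.1.2 (add \lnot \lnot d, \lnot \lnot f):
                    ○ open, literals {c=true, d=true, f=true}.
              branch 1.2.1.2 (add (f \lor e)):
                (\lnot d \leftrightarrow \lnot f): β-rule — branch into \lnot d, \lnot f  //  \lnot \lnot d, \lnot \lnot f.
                  branch 1.2.1.2.1 (add \lnot d, \lnot f):
                    (f \lor e): β-rule — branch into f  //  e.
                      branch 1.2.1.2.1.1 (add f):
                        × closes — contains both f and \lnot f.
                      branch 1.2.1.2.1.2 (add e):
                        ○ open, literals {d=false, e=true, f=false}.
                  branch 1.2.1.2.2 (add \lnot \lnot d, \lnot \lnot f):
                    (f \lor e): β-rule — branch into f  //  e.
                      branch 1.2.1.2.2.1 (add f):
                        ○ open, literals {d=true, f=true}.
                      branch 1.2.1.2.2.2 (add e):
                        ○ open, literals {d=true, e=true, f=true}.
          branch 1.2.2 (add \lnot (\lnot c \to (f \lor e)), \lnot (\lnot d \leftrightarrow \lnot f)):
            \lnot (\lnot c \to (f \lor e)): α-rule — add \lnot c, \lnot (f \lor e).
            \lnot (f \lor e): α-rule — add \lnot f, \lnot e.
            \lnot (\lnot d \leftrightarrow \lnot f): β-rule — branch into \lnot d, \lnot \lnot f  //  \lnot \lnot d, \lnot f.
              branch 1.2.2.1 (add \lnot d, \lnot \lnot f):
                × closes — contains both f and \lnot f.
              branch 1.2.2.2 (add \lnot \lnot d, \lnot f):
                ○ open, literals {c=false, d=true, e=false, f=false}.
  branch 2 (add \lnot a):
    ○ open, literals {a=false}.
2 branches closed, 8 open.
An open branch gives a satisfying assignment: b=true, d=true.

Satisfiable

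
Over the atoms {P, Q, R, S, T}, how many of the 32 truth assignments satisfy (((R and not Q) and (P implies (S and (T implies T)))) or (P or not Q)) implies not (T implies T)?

8

Initial set: {((((R and not Q) and (P implies (S and (T implies T)))) or (P or not Q)) implies not (T implies T))}.
((((R and not Q) and (P implies (S and (T implies T)))) or (P or not Q)) implies not (T implies T)): β-rule — branch into not (((R and not Q) and (P implies (S and (T implies T)))) or (P or not Q))  //  not (T implies T).
  branch 1 (add not (((R and not Q) and (P implies (S and (T implies T)))) or (P or not Q))):
    not (((R and not Q) and (P implies (S and (T implies T)))) or (P or not Q)): α-rule — add not ((R and not Q) and (P implies (S and (T implies T)))), not (P or not Q).
    not (P or not Q): α-rule — add not P, not not Q.
    not ((R and not Q) and (P implies (S and (T implies T)))): β-rule — branch into not (R and not Q)  //  not (P implies (S and (T implies T))).
      branch 1.1 (add not (R and not Q)):
        not (R and not Q): β-rule — branch into not R  //  not not Q.
          branch 1.1.1 (add not R):
            ○ open, literals {P=0, Q=1, R=0}.
          branch 1.1.2 (add not not Q):
            ○ open, literals {P=0, Q=1}.
      branch 1.2 (add not (P implies (S and (T implies T)))):
        not (P implies (S and (T implies T))): α-rule — add P, not (S and (T implies T)).
        × closes — contains both P and not P.
  branch 2 (add not (T implies T)):
    not (T implies T): α-rule — add T, not T.
    × closes — contains both T and not T.
2 branches closed, 2 open.
Each open branch fixes some atoms; the unmentioned ones are free. Counting distinct full assignments: branch {P=0, Q=1, R=0} (S, T) contributes 4 new; branch {P=0, Q=1} (R, S, T) contributes 4 new. Total: 8.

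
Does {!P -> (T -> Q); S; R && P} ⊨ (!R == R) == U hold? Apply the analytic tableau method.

No

Initial set: {(!P -> (T -> Q)); S; (R && P); !((!R == R) == U)}.
(R && P): α-rule — add R, P.
(!P -> (T -> Q)): β-rule — branch into !!P  //  (T -> Q).
  branch 1 (add !!P):
    !((!R == R) == U): β-rule — branch into (!R == R), !U  //  !(!R == R), U.
      branch 1.1 (add (!R == R), !U):
        (!R == R): β-rule — branch into !R, R  //  !!R, !R.
          branch 1.1.1 (add !R, R):
            × closes — contains both R and !R.
          branch 1.1.2 (add !!R, !R):
            × closes — contains both R and !R.
      branch 1.2 (add !(!R == R), U):
        !(!R == R): β-rule — branch into !R, !R  //  !!R, R.
          branch 1.2.1 (add !R, !R):
            × closes — contains both R and !R.
          branch 1.2.2 (add !!R, R):
            ○ open, literals {P=1, R=1, S=1, U=1}.
  branch 2 (add (T -> Q)):
    !((!R == R) == U): β-rule — branch into (!R == R), !U  //  !(!R == R), U.
      branch 2.1 (add (!R == R), !U):
        (T -> Q): β-rule — branch into !T  //  Q.
          branch 2.1.1 (add !T):
            (!R == R): β-rule — branch into !R, R  //  !!R, !R.
              branch 2.1.1.1 (add !R, R):
                × closes — contains both R and !R.
              branch 2.1.1.2 (add !!R, !R):
                × closes — contains both R and !R.
          branch 2.1.2 (add Q):
            (!R == R): β-rule — branch into !R, R  //  !!R, !R.
              branch 2.1.2.1 (add !R, R):
                × closes — contains both R and !R.
              branch 2.1.2.2 (add !!R, !R):
                × closes — contains both R and !R.
      branch 2.2 (add !(!R == R), U):
        (T -> Q): β-rule — branch into !T  //  Q.
          branch 2.2.1 (add !T):
            !(!R == R): β-rule — branch into !R, !R  //  !!R, R.
              branch 2.2.1.1 (add !R, !R):
                × closes — contains both R and !R.
              branch 2.2.1.2 (add !!R, R):
                ○ open, literals {P=1, R=1, S=1, T=0, U=1}.
          branch 2.2.2 (add Q):
            !(!R == R): β-rule — branch into !R, !R  //  !!R, R.
              branch 2.2.2.1 (add !R, !R):
                × closes — contains both R and !R.
              branch 2.2.2.2 (add !!R, R):
                ○ open, literals {P=1, Q=1, R=1, S=1, U=1}.
9 branches closed, 3 open.
An open branch gives a countermodel: P=1, R=1, S=1, U=1 (unmentioned atoms arbitrary); the premises hold there but the conclusion fails.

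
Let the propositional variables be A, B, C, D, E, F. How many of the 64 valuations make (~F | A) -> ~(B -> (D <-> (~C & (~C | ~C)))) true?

Initial set: {((~F | A) -> ~(B -> (D <-> (~C & (~C | ~C)))))}.
((~F | A) -> ~(B -> (D <-> (~C & (~C | ~C))))): β-rule — branch into ~(~F | A)  //  ~(B -> (D <-> (~C & (~C | ~C)))).
  branch 1 (add ~(~F | A)):
    ~(~F | A): α-rule — add ~~F, ~A.
    ○ open, literals {A=false, F=true}.
  branch 2 (add ~(B -> (D <-> (~C & (~C | ~C))))):
    ~(B -> (D <-> (~C & (~C | ~C)))): α-rule — add B, ~(D <-> (~C & (~C | ~C))).
    ~(D <-> (~C & (~C | ~C))): β-rule — branch into D, ~(~C & (~C | ~C))  //  ~D, (~C & (~C | ~C)).
      branch 2.1 (add D, ~(~C & (~C | ~C))):
        ~(~C & (~C | ~C)): β-rule — branch into ~~C  //  ~(~C | ~C).
          branch 2.1.1 (add ~~C):
            ○ open, literals {B=true, C=true, D=true}.
          branch 2.1.2 (add ~(~C | ~C)):
            ~(~C | ~C): α-rule — add ~~C, ~~C.
            ○ open, literals {B=true, C=true, D=true}.
      branch 2.2 (add ~D, (~C & (~C | ~C))):
        (~C & (~C | ~C)): α-rule — add ~C, (~C | ~C).
        (~C | ~C): β-rule — branch into ~C  //  ~C.
          branch 2.2.1 (add ~C):
            ○ open, literals {B=true, C=false, D=false}.
          branch 2.2.2 (add ~C):
            ○ open, literals {B=true, C=false, D=false}.
0 branches closed, 5 open.
Each open branch fixes some atoms; the unmentioned ones are free. Counting distinct full assignments: branch {A=false, F=true} (B, C, D, E) contributes 16 new; branch {B=true, C=true, D=true} (A, E, F) contributes 6 new; branch {B=true, C=true, D=true} (A, E, F) contributes 0 new; branch {B=true, C=false, D=false} (A, E, F) contributes 6 new; branch {B=true, C=false, D=false} (A, E, F) contributes 0 new. Total: 28.

28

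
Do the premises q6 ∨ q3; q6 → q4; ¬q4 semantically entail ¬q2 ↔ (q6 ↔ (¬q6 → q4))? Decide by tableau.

Initial set: {(q6 ∨ q3); (q6 → q4); ¬q4; ¬(¬q2 ↔ (q6 ↔ (¬q6 → q4)))}.
(q6 ∨ q3): β-rule — branch into q6  //  q3.
  branch 1 (add q6):
    (q6 → q4): β-rule — branch into ¬q6  //  q4.
      branch 1.1 (add ¬q6):
        × closes — contains both q6 and ¬q6.
      branch 1.2 (add q4):
        × closes — contains both q4 and ¬q4.
  branch 2 (add q3):
    (q6 → q4): β-rule — branch into ¬q6  //  q4.
      branch 2.1 (add ¬q6):
        ¬(¬q2 ↔ (q6 ↔ (¬q6 → q4))): β-rule — branch into ¬q2, ¬(q6 ↔ (¬q6 → q4))  //  ¬¬q2, (q6 ↔ (¬q6 → q4)).
          branch 2.1.1 (add ¬q2, ¬(q6 ↔ (¬q6 → q4))):
            ¬(q6 ↔ (¬q6 → q4)): β-rule — branch into q6, ¬(¬q6 → q4)  //  ¬q6, (¬q6 → q4).
              branch 2.1.1.1 (add q6, ¬(¬q6 → q4)):
                × closes — contains both q6 and ¬q6.
              branch 2.1.1.2 (add ¬q6, (¬q6 → q4)):
                (¬q6 → q4): β-rule — branch into ¬¬q6  //  q4.
                  branch 2.1.1.2.1 (add ¬¬q6):
                    × closes — contains both q6 and ¬q6.
                  branch 2.1.1.2.2 (add q4):
                    × closes — contains both q4 and ¬q4.
          branch 2.1.2 (add ¬¬q2, (q6 ↔ (¬q6 → q4))):
            (q6 ↔ (¬q6 → q4)): β-rule — branch into q6, (¬q6 → q4)  //  ¬q6, ¬(¬q6 → q4).
              branch 2.1.2.1 (add q6, (¬q6 → q4)):
                × closes — contains both q6 and ¬q6.
              branch 2.1.2.2 (add ¬q6, ¬(¬q6 → q4)):
                ¬(¬q6 → q4): α-rule — add ¬q6, ¬q4.
                ○ open, literals {q2=1, q3=1, q4=0, q6=0}.
      branch 2.2 (add q4):
        × closes — contains both q4 and ¬q4.
7 branches closed, 1 open.
An open branch gives a countermodel: q2=1, q3=1, q4=0, q6=0 (unmentioned atoms arbitrary); the premises hold there but the conclusion fails.

No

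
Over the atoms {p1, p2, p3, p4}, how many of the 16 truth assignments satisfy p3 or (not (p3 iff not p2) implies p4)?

Initial set: {T (p3 or (not (p3 iff not p2) implies p4))}.
T (p3 or (not (p3 iff not p2) implies p4)): β-rule — branch into T p3  //  T (not (p3 iff not p2) implies p4).
  branch 1 (add T p3):
    ○ open, literals {p3=1}.
  branch 2 (add T (not (p3 iff not p2) implies p4)):
    T (not (p3 iff not p2) implies p4): β-rule — branch into F not (p3 iff not p2)  //  T p4.
      branch 2.1 (add F not (p3 iff not p2)):
        F not (p3 iff not p2): β-rule — branch into T p3, T not p2  //  F p3, F not p2.
          branch 2.1.1 (add T p3, T not p2):
            ○ open, literals {p2=0, p3=1}.
          branch 2.1.2 (add F p3, F not p2):
            ○ open, literals {p2=1, p3=0}.
      branch 2.2 (add T p4):
        ○ open, literals {p4=1}.
0 branches closed, 4 open.
Each open branch fixes some atoms; the unmentioned ones are free. Counting distinct full assignments: branch {p3=1} (p1, p2, p4) contributes 8 new; branch {p2=0, p3=1} (p1, p4) contributes 0 new; branch {p2=1, p3=0} (p1, p4) contributes 4 new; branch {p4=1} (p1, p2, p3) contributes 2 new. Total: 14.

14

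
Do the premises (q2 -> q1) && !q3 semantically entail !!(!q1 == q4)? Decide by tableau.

No

Initial set: {T ((q2 -> q1) && !q3); F !!(!q1 == q4)}.
T ((q2 -> q1) && !q3): α-rule — add T (q2 -> q1), T !q3.
F !!(!q1 == q4): drop double negation, giving F (!q1 == q4).
T (q2 -> q1): β-rule — branch into F q2  //  T q1.
  branch 1 (add F q2):
    F (!q1 == q4): β-rule — branch into T !q1, F q4  //  F !q1, T q4.
      branch 1.1 (add T !q1, F q4):
        ○ open, literals {q1=0, q2=0, q3=0, q4=0}.
      branch 1.2 (add F !q1, T q4):
        ○ open, literals {q1=1, q2=0, q3=0, q4=1}.
  branch 2 (add T q1):
    F (!q1 == q4): β-rule — branch into T !q1, F q4  //  F !q1, T q4.
      branch 2.1 (add T !q1, F q4):
        × closes — contains both q1 and !q1.
      branch 2.2 (add F !q1, T q4):
        ○ open, literals {q1=1, q3=0, q4=1}.
1 branch closed, 3 open.
An open branch gives a countermodel: q1=0, q2=0, q3=0, q4=0 (unmentioned atoms arbitrary); the premises hold there but the conclusion fails.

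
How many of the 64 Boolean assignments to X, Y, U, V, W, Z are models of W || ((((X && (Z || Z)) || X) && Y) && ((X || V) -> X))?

40

Initial set: {T (W || ((((X && (Z || Z)) || X) && Y) && ((X || V) -> X)))}.
T (W || ((((X && (Z || Z)) || X) && Y) && ((X || V) -> X))): β-rule — branch into T W  //  T ((((X && (Z || Z)) || X) && Y) && ((X || V) -> X)).
  branch 1 (add T W):
    ○ open, literals {W=T}.
  branch 2 (add T ((((X && (Z || Z)) || X) && Y) && ((X || V) -> X))):
    T ((((X && (Z || Z)) || X) && Y) && ((X || V) -> X)): α-rule — add T (((X && (Z || Z)) || X) && Y), T ((X || V) -> X).
    T (((X && (Z || Z)) || X) && Y): α-rule — add T ((X && (Z || Z)) || X), T Y.
    T ((X || V) -> X): β-rule — branch into F (X || V)  //  T X.
      branch 2.1 (add F (X || V)):
        F (X || V): α-rule — add F X, F V.
        T ((X && (Z || Z)) || X): β-rule — branch into T (X && (Z || Z))  //  T X.
          branch 2.1.1 (add T (X && (Z || Z))):
            T (X && (Z || Z)): α-rule — add T X, T (Z || Z).
            × closes — contains both X and !X.
          branch 2.1.2 (add T X):
            × closes — contains both X and !X.
      branch 2.2 (add T X):
        T ((X && (Z || Z)) || X): β-rule — branch into T (X && (Z || Z))  //  T X.
          branch 2.2.1 (add T (X && (Z || Z))):
            T (X && (Z || Z)): α-rule — add T X, T (Z || Z).
            T (Z || Z): β-rule — branch into T Z  //  T Z.
              branch 2.2.1.1 (add T Z):
                ○ open, literals {X=T, Y=T, Z=T}.
              branch 2.2.1.2 (add T Z):
                ○ open, literals {X=T, Y=T, Z=T}.
          branch 2.2.2 (add T X):
            ○ open, literals {X=T, Y=T}.
2 branches closed, 4 open.
Each open branch fixes some atoms; the unmentioned ones are free. Counting distinct full assignments: branch {W=T} (X, Y, U, V, Z) contributes 32 new; branch {X=T, Y=T, Z=T} (U, V, W) contributes 4 new; branch {X=T, Y=T, Z=T} (U, V, W) contributes 0 new; branch {X=T, Y=T} (U, V, W, Z) contributes 4 new. Total: 40.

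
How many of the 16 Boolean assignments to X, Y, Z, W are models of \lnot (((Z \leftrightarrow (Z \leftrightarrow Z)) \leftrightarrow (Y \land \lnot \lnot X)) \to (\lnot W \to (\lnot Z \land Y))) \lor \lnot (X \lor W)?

Initial set: {(\lnot (((Z \leftrightarrow (Z \leftrightarrow Z)) \leftrightarrow (Y \land \lnot \lnot X)) \to (\lnot W \to (\lnot Z \land Y))) \lor \lnot (X \lor W))}.
(\lnot (((Z \leftrightarrow (Z \leftrightarrow Z)) \leftrightarrow (Y \land \lnot \lnot X)) \to (\lnot W \to (\lnot Z \land Y))) \lor \lnot (X \lor W)): β-rule — branch into \lnot (((Z \leftrightarrow (Z \leftrightarrow Z)) \leftrightarrow (Y \land \lnot \lnot X)) \to (\lnot W \to (\lnot Z \land Y)))  //  \lnot (X \lor W).
  branch 1 (add \lnot (((Z \leftrightarrow (Z \leftrightarrow Z)) \leftrightarrow (Y \land \lnot \lnot X)) \to (\lnot W \to (\lnot Z \land Y)))):
    \lnot (((Z \leftrightarrow (Z \leftrightarrow Z)) \leftrightarrow (Y \land \lnot \lnot X)) \to (\lnot W \to (\lnot Z \land Y))): α-rule — add ((Z \leftrightarrow (Z \leftrightarrow Z)) \leftrightarrow (Y \land \lnot \lnot X)), \lnot (\lnot W \to (\lnot Z \land Y)).
    \lnot (\lnot W \to (\lnot Z \land Y)): α-rule — add \lnot W, \lnot (\lnot Z \land Y).
    ((Z \leftrightarrow (Z \leftrightarrow Z)) \leftrightarrow (Y \land \lnot \lnot X)): β-rule — branch into (Z \leftrightarrow (Z \leftrightarrow Z)), (Y \land \lnot \lnot X)  //  \lnot (Z \leftrightarrow (Z \leftrightarrow Z)), \lnot (Y \land \lnot \lnot X).
      branch 1.1 (add (Z \leftrightarrow (Z \leftrightarrow Z)), (Y \land \lnot \lnot X)):
        (Y \land \lnot \lnot X): α-rule — add Y, \lnot \lnot X.
        \lnot \lnot X: drop double negation, giving X.
        \lnot (\lnot Z \land Y): β-rule — branch into \lnot \lnot Z  //  \lnot Y.
          branch 1.1.1 (add \lnot \lnot Z):
            (Z \leftrightarrow (Z \leftrightarrow Z)): β-rule — branch into Z, (Z \leftrightarrow Z)  //  \lnot Z, \lnot (Z \leftrightarrow Z).
              branch 1.1.1.1 (add Z, (Z \leftrightarrow Z)):
                (Z \leftrightarrow Z): β-rule — branch into Z, Z  //  \lnot Z, \lnot Z.
                  branch 1.1.1.1.1 (add Z, Z):
                    ○ open, literals {W=false, X=true, Y=true, Z=true}.
                  branch 1.1.1.1.2 (add \lnot Z, \lnot Z):
                    × closes — contains both Z and \lnot Z.
              branch 1.1.1.2 (add \lnot Z, \lnot (Z \leftrightarrow Z)):
                × closes — contains both Z and \lnot Z.
          branch 1.1.2 (add \lnot Y):
            × closes — contains both Y and \lnot Y.
      branch 1.2 (add \lnot (Z \leftrightarrow (Z \leftrightarrow Z)), \lnot (Y \land \lnot \lnot X)):
        \lnot (\lnot Z \land Y): β-rule — branch into \lnot \lnot Z  //  \lnot Y.
          branch 1.2.1 (add \lnot \lnot Z):
            \lnot (Z \leftrightarrow (Z \leftrightarrow Z)): β-rule — branch into Z, \lnot (Z \leftrightarrow Z)  //  \lnot Z, (Z \leftrightarrow Z).
              branch 1.2.1.1 (add Z, \lnot (Z \leftrightarrow Z)):
                \lnot (Y \land \lnot \lnot X): β-rule — branch into \lnot Y  //  \lnot \lnot \lnot X.
                  branch 1.2.1.1.1 (add \lnot Y):
                    \lnot (Z \leftrightarrow Z): β-rule — branch into Z, \lnot Z  //  \lnot Z, Z.
                      branch 1.2.1.1.1.1 (add Z, \lnot Z):
                        × closes — contains both Z and \lnot Z.
                      branch 1.2.1.1.1.2 (add \lnot Z, Z):
                        × closes — contains both Z and \lnot Z.
                  branch 1.2.1.1.2 (add \lnot \lnot \lnot X):
                    \lnot \lnot \lnot X: drop double negation, giving \lnot X.
                    \lnot (Z \leftrightarrow Z): β-rule — branch into Z, \lnot Z  //  \lnot Z, Z.
                      branch 1.2.1.1.2.1 (add Z, \lnot Z):
                        × closes — contains both Z and \lnot Z.
                      branch 1.2.1.1.2.2 (add \lnot Z, Z):
                        × closes — contains both Z and \lnot Z.
              branch 1.2.1.2 (add \lnot Z, (Z \leftrightarrow Z)):
                × closes — contains both Z and \lnot Z.
          branch 1.2.2 (add \lnot Y):
            \lnot (Z \leftrightarrow (Z \leftrightarrow Z)): β-rule — branch into Z, \lnot (Z \leftrightarrow Z)  //  \lnot Z, (Z \leftrightarrow Z).
              branch 1.2.2.1 (add Z, \lnot (Z \leftrightarrow Z)):
                \lnot (Y \land \lnot \lnot X): β-rule — branch into \lnot Y  //  \lnot \lnot \lnot X.
                  branch 1.2.2.1.1 (add \lnot Y):
                    \lnot (Z \leftrightarrow Z): β-rule — branch into Z, \lnot Z  //  \lnot Z, Z.
                      branch 1.2.2.1.1.1 (add Z, \lnot Z):
                        × closes — contains both Z and \lnot Z.
                      branch 1.2.2.1.1.2 (add \lnot Z, Z):
                        × closes — contains both Z and \lnot Z.
                  branch 1.2.2.1.2 (add \lnot \lnot \lnot X):
                    \lnot \lnot \lnot X: drop double negation, giving \lnot X.
                    \lnot (Z \leftrightarrow Z): β-rule — branch into Z, \lnot Z  //  \lnot Z, Z.
                      branch 1.2.2.1.2.1 (add Z, \lnot Z):
                        × closes — contains both Z and \lnot Z.
                      branch 1.2.2.1.2.2 (add \lnot Z, Z):
                        × closes — contains both Z and \lnot Z.
              branch 1.2.2.2 (add \lnot Z, (Z \leftrightarrow Z)):
                \lnot (Y \land \lnot \lnot X): β-rule — branch into \lnot Y  //  \lnot \lnot \lnot X.
                  branch 1.2.2.2.1 (add \lnot Y):
                    (Z \leftrightarrow Z): β-rule — branch into Z, Z  //  \lnot Z, \lnot Z.
                      branch 1.2.2.2.1.1 (add Z, Z):
                        × closes — contains both Z and \lnot Z.
                      branch 1.2.2.2.1.2 (add \lnot Z, \lnot Z):
                        ○ open, literals {W=false, Y=false, Z=false}.
                  branch 1.2.2.2.2 (add \lnot \lnot \lnot X):
                    \lnot \lnot \lnot X: drop double negation, giving \lnot X.
                    (Z \leftrightarrow Z): β-rule — branch into Z, Z  //  \lnot Z, \lnot Z.
                      branch 1.2.2.2.2.1 (add Z, Z):
                        × closes — contains both Z and \lnot Z.
                      branch 1.2.2.2.2.2 (add \lnot Z, \lnot Z):
                        ○ open, literals {W=false, X=false, Y=false, Z=false}.
  branch 2 (add \lnot (X \lor W)):
    \lnot (X \lor W): α-rule — add \lnot X, \lnot W.
    ○ open, literals {W=false, X=false}.
14 branches closed, 4 open.
Each open branch fixes some atoms; the unmentioned ones are free. Counting distinct full assignments: branch {W=false, X=true, Y=true, Z=true} (none free) contributes 1 new; branch {W=false, Y=false, Z=false} (X) contributes 2 new; branch {W=false, X=false, Y=false, Z=false} (none free) contributes 0 new; branch {W=false, X=false} (Y, Z) contributes 3 new. Total: 6.

6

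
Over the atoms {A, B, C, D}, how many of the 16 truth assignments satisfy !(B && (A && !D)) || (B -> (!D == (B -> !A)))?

Initial set: {T (!(B && (A && !D)) || (B -> (!D == (B -> !A))))}.
T (!(B && (A && !D)) || (B -> (!D == (B -> !A)))): β-rule — branch into T !(B && (A && !D))  //  T (B -> (!D == (B -> !A))).
  branch 1 (add T !(B && (A && !D))):
    T !(B && (A && !D)): β-rule — branch into F B  //  F (A && !D).
      branch 1.1 (add F B):
        ○ open, literals {B=F}.
      branch 1.2 (add F (A && !D)):
        F (A && !D): β-rule — branch into F A  //  F !D.
          branch 1.2.1 (add F A):
            ○ open, literals {A=F}.
          branch 1.2.2 (add F !D):
            ○ open, literals {D=T}.
  branch 2 (add T (B -> (!D == (B -> !A)))):
    T (B -> (!D == (B -> !A))): β-rule — branch into F B  //  T (!D == (B -> !A)).
      branch 2.1 (add F B):
        ○ open, literals {B=F}.
      branch 2.2 (add T (!D == (B -> !A))):
        T (!D == (B -> !A)): β-rule — branch into T !D, T (B -> !A)  //  F !D, F (B -> !A).
          branch 2.2.1 (add T !D, T (B -> !A)):
            T (B -> !A): β-rule — branch into F B  //  T !A.
              branch 2.2.1.1 (add F B):
                ○ open, literals {B=F, D=F}.
              branch 2.2.1.2 (add T !A):
                ○ open, literals {A=F, D=F}.
          branch 2.2.2 (add F !D, F (B -> !A)):
            F (B -> !A): α-rule — add T B, F !A.
            ○ open, literals {A=T, B=T, D=T}.
0 branches closed, 7 open.
Each open branch fixes some atoms; the unmentioned ones are free. Counting distinct full assignments: branch {B=F} (A, C, D) contributes 8 new; branch {A=F} (B, C, D) contributes 4 new; branch {D=T} (A, B, C) contributes 2 new; branch {B=F} (A, C, D) contributes 0 new; branch {B=F, D=F} (A, C) contributes 0 new; branch {A=F, D=F} (B, C) contributes 0 new; branch {A=T, B=T, D=T} (C) contributes 0 new. Total: 14.

14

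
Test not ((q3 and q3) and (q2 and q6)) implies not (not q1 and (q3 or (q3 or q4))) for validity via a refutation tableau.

Not valid

Assume the negation and expand:
Initial set: {not (not ((q3 and q3) and (q2 and q6)) implies not (not q1 and (q3 or (q3 or q4))))}.
not (not ((q3 and q3) and (q2 and q6)) implies not (not q1 and (q3 or (q3 or q4)))): α-rule — add not ((q3 and q3) and (q2 and q6)), not not (not q1 and (q3 or (q3 or q4))).
not not (not q1 and (q3 or (q3 or q4))): α-rule — add not q1, (q3 or (q3 or q4)).
not ((q3 and q3) and (q2 and q6)): β-rule — branch into not (q3 and q3)  //  not (q2 and q6).
  branch 1 (add not (q3 and q3)):
    (q3 or (q3 or q4)): β-rule — branch into q3  //  (q3 or q4).
      branch 1.1 (add q3):
        not (q3 and q3): β-rule — branch into not q3  //  not q3.
          branch 1.1.1 (add not q3):
            × closes — contains both q3 and not q3.
          branch 1.1.2 (add not q3):
            × closes — contains both q3 and not q3.
      branch 1.2 (add (q3 or q4)):
        not (q3 and q3): β-rule — branch into not q3  //  not q3.
          branch 1.2.1 (add not q3):
            (q3 or q4): β-rule — branch into q3  //  q4.
              branch 1.2.1.1 (add q3):
                × closes — contains both q3 and not q3.
              branch 1.2.1.2 (add q4):
                ○ open, literals {q1=false, q3=false, q4=true}.
          branch 1.2.2 (add not q3):
            (q3 or q4): β-rule — branch into q3  //  q4.
              branch 1.2.2.1 (add q3):
                × closes — contains both q3 and not q3.
              branch 1.2.2.2 (add q4):
                ○ open, literals {q1=false, q3=false, q4=true}.
  branch 2 (add not (q2 and q6)):
    (q3 or (q3 or q4)): β-rule — branch into q3  //  (q3 or q4).
      branch 2.1 (add q3):
        not (q2 and q6): β-rule — branch into not q2  //  not q6.
          branch 2.1.1 (add not q2):
            ○ open, literals {q1=false, q2=false, q3=true}.
          branch 2.1.2 (add not q6):
            ○ open, literals {q1=false, q3=true, q6=false}.
      branch 2.2 (add (q3 or q4)):
        not (q2 and q6): β-rule — branch into not q2  //  not q6.
          branch 2.2.1 (add not q2):
            (q3 or q4): β-rule — branch into q3  //  q4.
              branch 2.2.1.1 (add q3):
                ○ open, literals {q1=false, q2=false, q3=true}.
              branch 2.2.1.2 (add q4):
                ○ open, literals {q1=false, q2=false, q4=true}.
          branch 2.2.2 (add not q6):
            (q3 or q4): β-rule — branch into q3  //  q4.
              branch 2.2.2.1 (add q3):
                ○ open, literals {q1=false, q3=true, q6=false}.
              branch 2.2.2.2 (add q4):
                ○ open, literals {q1=false, q4=true, q6=false}.
4 branches closed, 8 open.
An open branch gives a countermodel: q1=false, q3=false, q4=true (unmentioned atoms arbitrary); under it the original formula is false.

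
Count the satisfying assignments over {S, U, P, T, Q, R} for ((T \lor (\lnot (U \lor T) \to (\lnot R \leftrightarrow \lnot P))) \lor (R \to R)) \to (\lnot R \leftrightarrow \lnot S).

Initial set: {(((T \lor (\lnot (U \lor T) \to (\lnot R \leftrightarrow \lnot P))) \lor (R \to R)) \to (\lnot R \leftrightarrow \lnot S))}.
(((T \lor (\lnot (U \lor T) \to (\lnot R \leftrightarrow \lnot P))) \lor (R \to R)) \to (\lnot R \leftrightarrow \lnot S)): β-rule — branch into \lnot ((T \lor (\lnot (U \lor T) \to (\lnot R \leftrightarrow \lnot P))) \lor (R \to R))  //  (\lnot R \leftrightarrow \lnot S).
  branch 1 (add \lnot ((T \lor (\lnot (U \lor T) \to (\lnot R \leftrightarrow \lnot P))) \lor (R \to R))):
    \lnot ((T \lor (\lnot (U \lor T) \to (\lnot R \leftrightarrow \lnot P))) \lor (R \to R)): α-rule — add \lnot (T \lor (\lnot (U \lor T) \to (\lnot R \leftrightarrow \lnot P))), \lnot (R \to R).
    \lnot (T \lor (\lnot (U \lor T) \to (\lnot R \leftrightarrow \lnot P))): α-rule — add \lnot T, \lnot (\lnot (U \lor T) \to (\lnot R \leftrightarrow \lnot P)).
    \lnot (R \to R): α-rule — add R, \lnot R.
    × closes — contains both R and \lnot R.
  branch 2 (add (\lnot R \leftrightarrow \lnot S)):
    (\lnot R \leftrightarrow \lnot S): β-rule — branch into \lnot R, \lnot S  //  \lnot \lnot R, \lnot \lnot S.
      branch 2.1 (add \lnot R, \lnot S):
        ○ open, literals {R=false, S=false}.
      branch 2.2 (add \lnot \lnot R, \lnot \lnot S):
        ○ open, literals {R=true, S=true}.
1 branch closed, 2 open.
Each open branch fixes some atoms; the unmentioned ones are free. Counting distinct full assignments: branch {R=false, S=false} (U, P, T, Q) contributes 16 new; branch {R=true, S=true} (U, P, T, Q) contributes 16 new. Total: 32.

32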